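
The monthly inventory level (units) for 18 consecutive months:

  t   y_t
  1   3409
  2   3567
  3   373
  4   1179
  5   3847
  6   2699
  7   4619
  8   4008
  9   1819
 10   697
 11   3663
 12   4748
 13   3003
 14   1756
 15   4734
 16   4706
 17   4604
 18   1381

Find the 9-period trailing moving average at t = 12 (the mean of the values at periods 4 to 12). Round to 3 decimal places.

3031.000

Sum of periods 4–12: 1179 + 3847 + 2699 + 4619 + 4008 + 1819 + 697 + 3663 + 4748 = 27279
Divide by 9: 27279 / 9 = 3031.000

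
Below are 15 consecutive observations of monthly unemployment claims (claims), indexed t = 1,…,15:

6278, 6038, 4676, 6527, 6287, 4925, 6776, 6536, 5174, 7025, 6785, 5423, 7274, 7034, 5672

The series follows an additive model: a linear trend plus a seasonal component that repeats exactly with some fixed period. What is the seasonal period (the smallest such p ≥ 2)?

3

First differences y_{t+1} − y_t: -240, -1362, 1851, -240, -1362, 1851, -240, -1362, …
The difference pattern repeats every 3 terms and not for any smaller step, so p = 3.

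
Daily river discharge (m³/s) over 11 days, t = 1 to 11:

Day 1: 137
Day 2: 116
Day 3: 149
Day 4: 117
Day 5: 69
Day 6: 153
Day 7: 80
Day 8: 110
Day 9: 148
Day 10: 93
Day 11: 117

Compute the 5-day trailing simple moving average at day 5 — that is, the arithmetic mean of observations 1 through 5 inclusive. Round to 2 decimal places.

117.60

Sum of periods 1–5: 137 + 116 + 149 + 117 + 69 = 588
Divide by 5: 588 / 5 = 117.60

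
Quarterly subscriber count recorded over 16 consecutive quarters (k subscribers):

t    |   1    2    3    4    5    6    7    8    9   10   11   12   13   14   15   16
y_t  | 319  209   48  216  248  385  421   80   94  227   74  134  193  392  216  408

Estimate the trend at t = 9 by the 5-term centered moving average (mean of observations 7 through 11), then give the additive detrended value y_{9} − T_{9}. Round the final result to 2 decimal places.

Trend T_9 = (421 + 80 + 94 + 227 + 74) / 5 = 896/5 = 179.2000
Detrended value: 94 − 179.2000 = -85.20

-85.20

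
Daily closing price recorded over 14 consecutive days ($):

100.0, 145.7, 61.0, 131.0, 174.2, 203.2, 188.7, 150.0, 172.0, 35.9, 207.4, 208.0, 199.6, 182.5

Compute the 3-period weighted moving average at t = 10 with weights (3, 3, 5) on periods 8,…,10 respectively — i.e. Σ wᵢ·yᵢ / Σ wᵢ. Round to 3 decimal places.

104.136

Weighted sum: 3·150.0 + 3·172.0 + 5·35.9 = 450.0 + 516.0 + 179.5 = 1145.5
Weight total: 3 + 3 + 5 = 11
WMA = 1145.5 / 11 = 104.136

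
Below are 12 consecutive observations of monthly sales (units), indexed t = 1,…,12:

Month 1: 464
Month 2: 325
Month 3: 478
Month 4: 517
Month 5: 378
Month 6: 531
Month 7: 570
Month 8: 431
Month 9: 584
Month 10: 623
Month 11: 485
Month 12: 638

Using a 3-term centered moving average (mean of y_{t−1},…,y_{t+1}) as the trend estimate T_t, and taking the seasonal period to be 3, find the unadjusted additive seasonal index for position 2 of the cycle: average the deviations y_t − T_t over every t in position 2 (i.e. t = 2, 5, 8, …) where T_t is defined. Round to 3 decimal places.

-97.250

Season position 2 occurs at t = 2, 5, 8, 11 (where T_t is defined).
t=2: T_2 = 422.33333; y_2 − T_2 = 325 − 422.33333 = -97.33333
t=5: T_5 = 475.33333; y_5 − T_5 = 378 − 475.33333 = -97.33333
t=8: T_8 = 528.33333; y_8 − T_8 = 431 − 528.33333 = -97.33333
t=11: T_11 = 582.00000; y_11 − T_11 = 485 − 582.00000 = -97.00000
Mean deviation: (-97.33333 + -97.33333 + -97.33333 + -97.00000) / 4 = -97.250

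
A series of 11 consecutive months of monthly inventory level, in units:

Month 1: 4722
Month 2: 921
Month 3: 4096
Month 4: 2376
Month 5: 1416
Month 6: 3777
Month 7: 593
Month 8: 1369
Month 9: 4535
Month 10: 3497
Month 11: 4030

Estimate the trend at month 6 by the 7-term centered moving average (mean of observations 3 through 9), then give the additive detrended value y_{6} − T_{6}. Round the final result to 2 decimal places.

Trend T_6 = (4096 + 2376 + 1416 + 3777 + 593 + 1369 + 4535) / 7 = 18162/7 = 2594.5714
Detrended value: 3777 − 2594.5714 = 1182.43

1182.43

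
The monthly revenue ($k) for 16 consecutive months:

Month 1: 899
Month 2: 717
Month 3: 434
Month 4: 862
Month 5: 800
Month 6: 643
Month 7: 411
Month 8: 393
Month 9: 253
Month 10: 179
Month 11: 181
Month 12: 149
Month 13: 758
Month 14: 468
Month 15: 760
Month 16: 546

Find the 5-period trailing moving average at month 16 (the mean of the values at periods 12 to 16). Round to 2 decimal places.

Sum of periods 12–16: 149 + 758 + 468 + 760 + 546 = 2681
Divide by 5: 2681 / 5 = 536.20

536.20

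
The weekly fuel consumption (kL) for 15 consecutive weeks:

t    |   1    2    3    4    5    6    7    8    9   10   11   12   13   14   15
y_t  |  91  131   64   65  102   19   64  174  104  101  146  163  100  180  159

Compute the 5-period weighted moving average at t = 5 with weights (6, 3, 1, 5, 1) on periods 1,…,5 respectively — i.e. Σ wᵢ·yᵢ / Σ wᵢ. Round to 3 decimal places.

89.375

Weighted sum: 6·91 + 3·131 + 1·64 + 5·65 + 1·102 = 546 + 393 + 64 + 325 + 102 = 1430
Weight total: 6 + 3 + 1 + 5 + 1 = 16
WMA = 1430 / 16 = 89.375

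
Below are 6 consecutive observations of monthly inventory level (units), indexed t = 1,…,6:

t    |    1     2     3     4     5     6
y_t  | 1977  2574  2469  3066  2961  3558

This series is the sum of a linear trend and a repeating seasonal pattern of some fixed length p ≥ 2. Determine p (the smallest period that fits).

First differences y_{t+1} − y_t: 597, -105, 597, -105, 597, …
The difference pattern repeats every 2 terms and not for any smaller step, so p = 2.

2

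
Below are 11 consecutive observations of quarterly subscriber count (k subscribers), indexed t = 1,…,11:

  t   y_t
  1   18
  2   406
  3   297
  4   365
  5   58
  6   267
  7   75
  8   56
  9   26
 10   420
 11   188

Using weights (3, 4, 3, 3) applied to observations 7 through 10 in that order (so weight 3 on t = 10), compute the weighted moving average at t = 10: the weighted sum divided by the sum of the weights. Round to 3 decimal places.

Weighted sum: 3·75 + 4·56 + 3·26 + 3·420 = 225 + 224 + 78 + 1260 = 1787
Weight total: 3 + 4 + 3 + 3 = 13
WMA = 1787 / 13 = 137.462

137.462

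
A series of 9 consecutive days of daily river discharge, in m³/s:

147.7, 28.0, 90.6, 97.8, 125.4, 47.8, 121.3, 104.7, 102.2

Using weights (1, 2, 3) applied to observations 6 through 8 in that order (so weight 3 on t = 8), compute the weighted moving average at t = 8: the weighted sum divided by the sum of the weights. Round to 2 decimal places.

Weighted sum: 1·47.8 + 2·121.3 + 3·104.7 = 47.8 + 242.6 + 314.1 = 604.5
Weight total: 1 + 2 + 3 = 6
WMA = 604.5 / 6 = 100.75

100.75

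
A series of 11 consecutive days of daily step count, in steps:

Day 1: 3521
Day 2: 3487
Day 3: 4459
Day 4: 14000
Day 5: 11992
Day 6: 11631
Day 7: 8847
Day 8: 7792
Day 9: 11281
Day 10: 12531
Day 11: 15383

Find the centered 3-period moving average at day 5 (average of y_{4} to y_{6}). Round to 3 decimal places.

12541.000

Sum of periods 4–6: 14000 + 11992 + 11631 = 37623
Divide by 3: 37623 / 3 = 12541.000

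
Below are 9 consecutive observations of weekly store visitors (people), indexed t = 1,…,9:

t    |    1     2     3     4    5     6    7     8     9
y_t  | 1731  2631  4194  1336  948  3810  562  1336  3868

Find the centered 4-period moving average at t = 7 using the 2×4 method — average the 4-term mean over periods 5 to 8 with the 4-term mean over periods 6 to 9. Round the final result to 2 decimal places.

2029.00

Sum over 5–8: 948 + 3810 + 562 + 1336 = 6656
Sum over 6–9: 3810 + 562 + 1336 + 3868 = 9576
CMA at t=7 = (6656 + 9576) / (2·4) = 16232 / 8 = 2029.00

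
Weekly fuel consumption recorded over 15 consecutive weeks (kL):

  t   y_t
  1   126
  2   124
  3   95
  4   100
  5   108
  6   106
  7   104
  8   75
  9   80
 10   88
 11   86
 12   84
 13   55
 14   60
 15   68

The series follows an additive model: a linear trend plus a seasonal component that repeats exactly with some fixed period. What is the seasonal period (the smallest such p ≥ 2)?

5

First differences y_{t+1} − y_t: -2, -29, 5, 8, -2, -2, -29, 5, 8, -2, -2, -29, …
The difference pattern repeats every 5 terms and not for any smaller step, so p = 5.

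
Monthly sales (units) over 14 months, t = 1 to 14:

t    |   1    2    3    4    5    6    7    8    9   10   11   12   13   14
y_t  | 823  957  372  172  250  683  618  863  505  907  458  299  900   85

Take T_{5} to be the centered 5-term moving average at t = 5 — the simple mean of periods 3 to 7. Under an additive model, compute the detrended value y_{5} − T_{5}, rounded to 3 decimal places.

-169.000

Trend T_5 = (372 + 172 + 250 + 683 + 618) / 5 = 2095/5 = 419.00000
Detrended value: 250 − 419.00000 = -169.000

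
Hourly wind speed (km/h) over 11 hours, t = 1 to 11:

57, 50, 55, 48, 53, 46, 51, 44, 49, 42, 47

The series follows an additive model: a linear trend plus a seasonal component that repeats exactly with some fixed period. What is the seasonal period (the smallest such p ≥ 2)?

2

First differences y_{t+1} − y_t: -7, 5, -7, 5, -7, 5, …
The difference pattern repeats every 2 terms and not for any smaller step, so p = 2.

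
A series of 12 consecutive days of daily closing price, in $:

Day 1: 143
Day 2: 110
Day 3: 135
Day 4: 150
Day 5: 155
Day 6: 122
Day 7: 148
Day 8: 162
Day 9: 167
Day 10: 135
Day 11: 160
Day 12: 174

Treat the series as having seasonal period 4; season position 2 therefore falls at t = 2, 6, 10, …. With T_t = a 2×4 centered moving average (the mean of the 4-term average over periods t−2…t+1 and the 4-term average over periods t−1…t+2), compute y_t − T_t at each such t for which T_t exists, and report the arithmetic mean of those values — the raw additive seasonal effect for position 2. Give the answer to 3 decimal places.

-22.875

Season position 2 occurs at t = 6, 10 (where T_t is defined).
t=6: T_6 = 145.25000; y_6 − T_6 = 122 − 145.25000 = -23.25000
t=10: T_10 = 157.50000; y_10 − T_10 = 135 − 157.50000 = -22.50000
Mean deviation: (-23.25000 + -22.50000) / 2 = -22.875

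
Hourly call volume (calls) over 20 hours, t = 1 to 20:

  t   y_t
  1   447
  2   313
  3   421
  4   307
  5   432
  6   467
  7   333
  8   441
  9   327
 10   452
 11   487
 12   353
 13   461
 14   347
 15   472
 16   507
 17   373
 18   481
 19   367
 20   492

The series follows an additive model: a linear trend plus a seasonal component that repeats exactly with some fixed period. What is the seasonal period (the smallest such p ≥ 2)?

First differences y_{t+1} − y_t: -134, 108, -114, 125, 35, -134, 108, -114, 125, 35, -134, 108, …
The difference pattern repeats every 5 terms and not for any smaller step, so p = 5.

5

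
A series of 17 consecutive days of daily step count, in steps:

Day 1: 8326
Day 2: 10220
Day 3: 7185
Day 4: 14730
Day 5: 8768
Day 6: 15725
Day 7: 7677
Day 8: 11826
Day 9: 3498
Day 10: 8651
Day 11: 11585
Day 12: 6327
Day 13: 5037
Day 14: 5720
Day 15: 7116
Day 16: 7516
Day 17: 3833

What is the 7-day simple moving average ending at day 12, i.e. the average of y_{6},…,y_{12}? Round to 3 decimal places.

9327.000

Sum of periods 6–12: 15725 + 7677 + 11826 + 3498 + 8651 + 11585 + 6327 = 65289
Divide by 7: 65289 / 7 = 9327.000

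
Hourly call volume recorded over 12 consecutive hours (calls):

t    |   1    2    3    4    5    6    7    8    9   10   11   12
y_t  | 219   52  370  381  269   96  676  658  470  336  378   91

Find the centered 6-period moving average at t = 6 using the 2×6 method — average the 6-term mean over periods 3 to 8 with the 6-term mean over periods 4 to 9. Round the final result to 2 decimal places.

Sum over 3–8: 370 + 381 + 269 + 96 + 676 + 658 = 2450
Sum over 4–9: 381 + 269 + 96 + 676 + 658 + 470 = 2550
CMA at t=6 = (2450 + 2550) / (2·6) = 5000 / 12 = 416.67

416.67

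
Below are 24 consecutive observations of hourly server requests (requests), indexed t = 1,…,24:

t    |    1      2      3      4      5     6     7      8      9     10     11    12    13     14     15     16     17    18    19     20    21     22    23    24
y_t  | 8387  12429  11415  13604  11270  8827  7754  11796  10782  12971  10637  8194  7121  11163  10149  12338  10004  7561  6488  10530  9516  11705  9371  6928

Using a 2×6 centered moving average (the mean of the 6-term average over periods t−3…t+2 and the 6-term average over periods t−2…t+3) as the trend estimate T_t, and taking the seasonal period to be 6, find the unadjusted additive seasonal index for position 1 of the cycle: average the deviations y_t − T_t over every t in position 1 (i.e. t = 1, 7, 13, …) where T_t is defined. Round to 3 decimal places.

Season position 1 occurs at t = 7, 13, 19 (where T_t is defined).
t=7: T_7 = 10619.41667; y_7 − T_7 = 7754 − 10619.41667 = -2865.41667
t=13: T_13 = 9986.41667; y_13 − T_13 = 7121 − 9986.41667 = -2865.41667
t=19: T_19 = 9353.41667; y_19 − T_19 = 6488 − 9353.41667 = -2865.41667
Mean deviation: (-2865.41667 + -2865.41667 + -2865.41667) / 3 = -2865.417

-2865.417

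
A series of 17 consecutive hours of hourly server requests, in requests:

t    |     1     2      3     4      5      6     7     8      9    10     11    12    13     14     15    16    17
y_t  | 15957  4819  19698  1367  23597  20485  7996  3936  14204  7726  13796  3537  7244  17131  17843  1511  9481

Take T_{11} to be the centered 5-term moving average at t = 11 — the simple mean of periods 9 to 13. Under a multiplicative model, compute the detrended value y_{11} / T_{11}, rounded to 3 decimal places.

1.483

Trend T_11 = (14204 + 7726 + 13796 + 3537 + 7244) / 5 = 46507/5 = 9301.40000
Ratio to trend: 13796 / 9301.40000 = 1.483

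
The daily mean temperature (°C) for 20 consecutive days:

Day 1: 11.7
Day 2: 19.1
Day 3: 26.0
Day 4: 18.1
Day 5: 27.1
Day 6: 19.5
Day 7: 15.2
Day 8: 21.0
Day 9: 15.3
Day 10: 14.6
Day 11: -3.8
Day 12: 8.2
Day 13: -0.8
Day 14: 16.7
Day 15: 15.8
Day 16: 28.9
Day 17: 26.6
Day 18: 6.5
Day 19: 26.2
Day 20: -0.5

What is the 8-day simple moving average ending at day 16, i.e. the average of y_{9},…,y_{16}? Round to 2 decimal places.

Sum of periods 9–16: 15.3 + 14.6 + (-3.8) + 8.2 + (-0.8) + 16.7 + 15.8 + 28.9 = 94.9
Divide by 8: 94.9 / 8 = 11.86

11.86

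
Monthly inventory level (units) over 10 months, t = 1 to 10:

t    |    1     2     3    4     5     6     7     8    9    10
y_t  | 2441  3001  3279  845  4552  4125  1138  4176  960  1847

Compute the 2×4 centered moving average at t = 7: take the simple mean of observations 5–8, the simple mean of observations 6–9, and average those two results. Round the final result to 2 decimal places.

Sum over 5–8: 4552 + 4125 + 1138 + 4176 = 13991
Sum over 6–9: 4125 + 1138 + 4176 + 960 = 10399
CMA at t=7 = (13991 + 10399) / (2·4) = 24390 / 8 = 3048.75

3048.75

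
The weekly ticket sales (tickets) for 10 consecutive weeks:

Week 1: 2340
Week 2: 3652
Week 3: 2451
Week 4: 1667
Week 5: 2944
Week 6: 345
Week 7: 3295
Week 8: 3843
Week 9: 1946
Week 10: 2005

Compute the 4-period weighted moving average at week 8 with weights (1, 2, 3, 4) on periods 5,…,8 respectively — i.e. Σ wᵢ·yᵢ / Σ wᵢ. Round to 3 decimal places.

Weighted sum: 1·2944 + 2·345 + 3·3295 + 4·3843 = 2944 + 690 + 9885 + 15372 = 28891
Weight total: 1 + 2 + 3 + 4 = 10
WMA = 28891 / 10 = 2889.100

2889.100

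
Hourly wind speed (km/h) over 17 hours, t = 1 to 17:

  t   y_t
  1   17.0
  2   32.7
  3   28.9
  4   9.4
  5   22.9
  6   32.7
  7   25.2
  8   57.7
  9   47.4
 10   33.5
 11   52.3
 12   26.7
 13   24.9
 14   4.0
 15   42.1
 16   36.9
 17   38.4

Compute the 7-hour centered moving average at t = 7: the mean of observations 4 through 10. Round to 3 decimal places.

32.686

Sum of periods 4–10: 9.4 + 22.9 + 32.7 + 25.2 + 57.7 + 47.4 + 33.5 = 228.8
Divide by 7: 228.8 / 7 = 32.686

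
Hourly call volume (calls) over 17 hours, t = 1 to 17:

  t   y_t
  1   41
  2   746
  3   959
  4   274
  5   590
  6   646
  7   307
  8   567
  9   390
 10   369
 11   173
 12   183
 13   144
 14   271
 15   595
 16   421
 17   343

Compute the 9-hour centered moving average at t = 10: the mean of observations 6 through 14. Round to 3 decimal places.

338.889

Sum of periods 6–14: 646 + 307 + 567 + 390 + 369 + 173 + 183 + 144 + 271 = 3050
Divide by 9: 3050 / 9 = 338.889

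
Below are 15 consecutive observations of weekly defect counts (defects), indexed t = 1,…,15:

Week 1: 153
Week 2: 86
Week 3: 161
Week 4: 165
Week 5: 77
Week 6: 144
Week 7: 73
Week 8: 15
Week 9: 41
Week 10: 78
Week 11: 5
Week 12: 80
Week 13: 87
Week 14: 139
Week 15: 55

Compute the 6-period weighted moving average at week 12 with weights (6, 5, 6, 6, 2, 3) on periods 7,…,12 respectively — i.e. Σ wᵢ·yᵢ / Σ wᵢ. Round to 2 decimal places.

52.75

Weighted sum: 6·73 + 5·15 + 6·41 + 6·78 + 2·5 + 3·80 = 438 + 75 + 246 + 468 + 10 + 240 = 1477
Weight total: 6 + 5 + 6 + 6 + 2 + 3 = 28
WMA = 1477 / 28 = 52.75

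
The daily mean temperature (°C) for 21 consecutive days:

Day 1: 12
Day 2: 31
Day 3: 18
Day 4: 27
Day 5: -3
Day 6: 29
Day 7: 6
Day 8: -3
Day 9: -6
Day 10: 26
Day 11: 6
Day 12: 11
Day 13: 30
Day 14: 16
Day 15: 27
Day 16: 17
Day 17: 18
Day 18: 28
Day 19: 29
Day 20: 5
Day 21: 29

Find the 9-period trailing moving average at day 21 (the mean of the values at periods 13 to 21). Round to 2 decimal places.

Sum of periods 13–21: 30 + 16 + 27 + 17 + 18 + 28 + 29 + 5 + 29 = 199
Divide by 9: 199 / 9 = 22.11

22.11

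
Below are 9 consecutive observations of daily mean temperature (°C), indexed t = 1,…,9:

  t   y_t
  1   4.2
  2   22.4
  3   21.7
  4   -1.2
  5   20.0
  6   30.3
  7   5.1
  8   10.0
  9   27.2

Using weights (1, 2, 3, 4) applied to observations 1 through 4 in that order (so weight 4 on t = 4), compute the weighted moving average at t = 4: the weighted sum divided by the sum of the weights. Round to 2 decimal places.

10.93

Weighted sum: 1·4.2 + 2·22.4 + 3·21.7 + 4·-1.2 = 4.2 + 44.8 + 65.1 + -4.8 = 109.3
Weight total: 1 + 2 + 3 + 4 = 10
WMA = 109.3 / 10 = 10.93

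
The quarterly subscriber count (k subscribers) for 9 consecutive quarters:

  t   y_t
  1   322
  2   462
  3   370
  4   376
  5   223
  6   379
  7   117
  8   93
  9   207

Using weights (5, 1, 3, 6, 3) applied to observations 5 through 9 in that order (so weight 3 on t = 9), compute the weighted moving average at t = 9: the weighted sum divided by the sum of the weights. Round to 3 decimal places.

168.000

Weighted sum: 5·223 + 1·379 + 3·117 + 6·93 + 3·207 = 1115 + 379 + 351 + 558 + 621 = 3024
Weight total: 5 + 1 + 3 + 6 + 3 = 18
WMA = 3024 / 18 = 168.000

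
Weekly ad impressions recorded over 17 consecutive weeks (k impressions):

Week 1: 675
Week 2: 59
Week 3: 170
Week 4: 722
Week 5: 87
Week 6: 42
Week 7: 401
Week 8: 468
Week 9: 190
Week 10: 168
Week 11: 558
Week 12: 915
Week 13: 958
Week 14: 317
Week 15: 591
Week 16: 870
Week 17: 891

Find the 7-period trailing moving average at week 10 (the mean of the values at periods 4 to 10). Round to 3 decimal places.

Sum of periods 4–10: 722 + 87 + 42 + 401 + 468 + 190 + 168 = 2078
Divide by 7: 2078 / 7 = 296.857

296.857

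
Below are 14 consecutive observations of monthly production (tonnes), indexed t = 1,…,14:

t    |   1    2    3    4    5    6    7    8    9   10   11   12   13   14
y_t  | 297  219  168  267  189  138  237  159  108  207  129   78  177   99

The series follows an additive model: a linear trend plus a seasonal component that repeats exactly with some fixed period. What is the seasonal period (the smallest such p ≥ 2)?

First differences y_{t+1} − y_t: -78, -51, 99, -78, -51, 99, -78, -51, …
The difference pattern repeats every 3 terms and not for any smaller step, so p = 3.

3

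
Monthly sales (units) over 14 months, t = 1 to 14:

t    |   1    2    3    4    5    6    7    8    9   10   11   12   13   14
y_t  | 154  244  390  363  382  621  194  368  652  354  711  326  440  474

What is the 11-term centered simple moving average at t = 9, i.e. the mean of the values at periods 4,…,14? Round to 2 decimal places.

444.09

Sum of periods 4–14: 363 + 382 + 621 + 194 + 368 + 652 + 354 + 711 + 326 + 440 + 474 = 4885
Divide by 11: 4885 / 11 = 444.09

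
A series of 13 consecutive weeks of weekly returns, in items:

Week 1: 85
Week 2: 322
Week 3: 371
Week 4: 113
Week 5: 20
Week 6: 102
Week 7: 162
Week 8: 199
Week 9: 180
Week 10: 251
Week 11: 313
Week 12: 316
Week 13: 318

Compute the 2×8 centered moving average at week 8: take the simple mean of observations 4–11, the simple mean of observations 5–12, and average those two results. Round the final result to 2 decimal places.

180.19

Sum over 4–11: 113 + 20 + 102 + 162 + 199 + 180 + 251 + 313 = 1340
Sum over 5–12: 20 + 102 + 162 + 199 + 180 + 251 + 313 + 316 = 1543
CMA at t=8 = (1340 + 1543) / (2·8) = 2883 / 16 = 180.19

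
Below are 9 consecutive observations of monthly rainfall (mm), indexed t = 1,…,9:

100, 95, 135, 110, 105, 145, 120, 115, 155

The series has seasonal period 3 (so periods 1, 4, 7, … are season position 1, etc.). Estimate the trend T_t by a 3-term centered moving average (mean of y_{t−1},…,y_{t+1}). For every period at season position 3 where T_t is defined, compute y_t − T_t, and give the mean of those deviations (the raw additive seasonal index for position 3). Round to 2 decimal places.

21.67

Season position 3 occurs at t = 3, 6 (where T_t is defined).
t=3: T_3 = 113.3333; y_3 − T_3 = 135 − 113.3333 = 21.6667
t=6: T_6 = 123.3333; y_6 − T_6 = 145 − 123.3333 = 21.6667
Mean deviation: (21.6667 + 21.6667) / 2 = 21.67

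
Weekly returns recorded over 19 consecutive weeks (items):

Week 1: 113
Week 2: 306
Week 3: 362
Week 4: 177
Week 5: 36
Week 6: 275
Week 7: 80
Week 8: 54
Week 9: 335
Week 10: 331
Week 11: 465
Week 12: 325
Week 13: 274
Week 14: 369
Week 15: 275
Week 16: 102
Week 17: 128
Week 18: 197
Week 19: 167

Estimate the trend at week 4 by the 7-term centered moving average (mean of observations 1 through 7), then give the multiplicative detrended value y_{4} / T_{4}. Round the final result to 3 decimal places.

Trend T_4 = (113 + 306 + 362 + 177 + 36 + 275 + 80) / 7 = 1349/7 = 192.71429
Ratio to trend: 177 / 192.71429 = 0.918

0.918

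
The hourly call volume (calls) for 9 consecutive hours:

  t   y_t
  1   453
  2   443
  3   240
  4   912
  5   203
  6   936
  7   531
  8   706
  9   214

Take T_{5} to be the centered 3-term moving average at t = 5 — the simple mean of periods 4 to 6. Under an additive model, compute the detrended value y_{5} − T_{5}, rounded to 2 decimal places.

-480.67

Trend T_5 = (912 + 203 + 936) / 3 = 2051/3 = 683.6667
Detrended value: 203 − 683.6667 = -480.67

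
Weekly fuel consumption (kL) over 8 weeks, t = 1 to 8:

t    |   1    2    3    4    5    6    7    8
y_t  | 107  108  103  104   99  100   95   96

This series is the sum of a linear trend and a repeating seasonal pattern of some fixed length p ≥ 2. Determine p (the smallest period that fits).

First differences y_{t+1} − y_t: 1, -5, 1, -5, 1, -5, …
The difference pattern repeats every 2 terms and not for any smaller step, so p = 2.

2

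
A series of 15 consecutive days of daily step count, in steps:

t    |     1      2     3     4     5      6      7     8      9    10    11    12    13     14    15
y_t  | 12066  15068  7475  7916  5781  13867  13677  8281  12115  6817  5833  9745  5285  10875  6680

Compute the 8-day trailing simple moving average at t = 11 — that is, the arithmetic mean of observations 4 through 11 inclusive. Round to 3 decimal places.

9285.875

Sum of periods 4–11: 7916 + 5781 + 13867 + 13677 + 8281 + 12115 + 6817 + 5833 = 74287
Divide by 8: 74287 / 8 = 9285.875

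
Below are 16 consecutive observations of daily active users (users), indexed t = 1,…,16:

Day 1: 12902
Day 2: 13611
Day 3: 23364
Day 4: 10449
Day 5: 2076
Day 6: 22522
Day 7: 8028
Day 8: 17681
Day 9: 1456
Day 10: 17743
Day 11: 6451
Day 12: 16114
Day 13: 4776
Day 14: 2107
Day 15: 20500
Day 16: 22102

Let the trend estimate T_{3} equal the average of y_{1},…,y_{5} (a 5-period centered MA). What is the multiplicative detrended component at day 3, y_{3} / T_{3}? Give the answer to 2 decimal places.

1.87

Trend T_3 = (12902 + 13611 + 23364 + 10449 + 2076) / 5 = 62402/5 = 12480.4000
Ratio to trend: 23364 / 12480.4000 = 1.87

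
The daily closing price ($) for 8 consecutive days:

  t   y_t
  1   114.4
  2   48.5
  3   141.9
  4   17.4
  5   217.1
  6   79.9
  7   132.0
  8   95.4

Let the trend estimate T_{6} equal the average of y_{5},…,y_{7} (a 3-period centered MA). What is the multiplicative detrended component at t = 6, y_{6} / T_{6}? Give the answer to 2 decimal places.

0.56

Trend T_6 = (217.1 + 79.9 + 132.0) / 3 = 429.0/3 = 143.0000
Ratio to trend: 79.9 / 143.0000 = 0.56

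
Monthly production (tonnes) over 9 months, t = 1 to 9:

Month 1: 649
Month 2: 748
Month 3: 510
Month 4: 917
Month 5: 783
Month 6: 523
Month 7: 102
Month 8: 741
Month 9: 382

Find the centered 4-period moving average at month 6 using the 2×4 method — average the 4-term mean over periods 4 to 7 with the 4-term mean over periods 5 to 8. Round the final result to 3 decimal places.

Sum over 4–7: 917 + 783 + 523 + 102 = 2325
Sum over 5–8: 783 + 523 + 102 + 741 = 2149
CMA at t=6 = (2325 + 2149) / (2·4) = 4474 / 8 = 559.250

559.250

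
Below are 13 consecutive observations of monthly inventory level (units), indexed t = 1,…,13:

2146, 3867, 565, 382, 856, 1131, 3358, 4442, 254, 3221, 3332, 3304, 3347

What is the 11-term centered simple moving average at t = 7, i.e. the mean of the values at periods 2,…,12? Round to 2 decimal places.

2246.55

Sum of periods 2–12: 3867 + 565 + 382 + 856 + 1131 + 3358 + 4442 + 254 + 3221 + 3332 + 3304 = 24712
Divide by 11: 24712 / 11 = 2246.55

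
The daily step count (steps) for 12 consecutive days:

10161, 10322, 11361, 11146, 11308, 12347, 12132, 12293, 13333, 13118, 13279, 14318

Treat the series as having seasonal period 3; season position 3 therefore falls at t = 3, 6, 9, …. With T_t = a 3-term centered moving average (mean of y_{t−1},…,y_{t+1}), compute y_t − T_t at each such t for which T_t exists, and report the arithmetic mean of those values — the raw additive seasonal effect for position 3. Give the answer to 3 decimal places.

418.111

Season position 3 occurs at t = 3, 6, 9 (where T_t is defined).
t=3: T_3 = 10943.00000; y_3 − T_3 = 11361 − 10943.00000 = 418.00000
t=6: T_6 = 11929.00000; y_6 − T_6 = 12347 − 11929.00000 = 418.00000
t=9: T_9 = 12914.66667; y_9 − T_9 = 13333 − 12914.66667 = 418.33333
Mean deviation: (418.00000 + 418.00000 + 418.33333) / 3 = 418.111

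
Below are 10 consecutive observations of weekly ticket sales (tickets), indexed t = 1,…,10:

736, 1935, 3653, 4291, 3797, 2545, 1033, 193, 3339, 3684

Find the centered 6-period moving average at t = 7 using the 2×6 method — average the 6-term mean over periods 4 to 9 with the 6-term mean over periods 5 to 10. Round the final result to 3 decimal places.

2482.417

Sum over 4–9: 4291 + 3797 + 2545 + 1033 + 193 + 3339 = 15198
Sum over 5–10: 3797 + 2545 + 1033 + 193 + 3339 + 3684 = 14591
CMA at t=7 = (15198 + 14591) / (2·6) = 29789 / 12 = 2482.417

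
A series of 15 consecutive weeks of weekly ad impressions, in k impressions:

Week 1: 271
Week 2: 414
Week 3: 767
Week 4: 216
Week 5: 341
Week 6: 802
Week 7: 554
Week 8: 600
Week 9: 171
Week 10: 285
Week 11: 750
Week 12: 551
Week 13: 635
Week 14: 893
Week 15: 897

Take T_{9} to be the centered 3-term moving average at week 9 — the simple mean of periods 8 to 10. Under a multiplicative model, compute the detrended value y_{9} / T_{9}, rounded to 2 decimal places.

Trend T_9 = (600 + 171 + 285) / 3 = 1056/3 = 352.0000
Ratio to trend: 171 / 352.0000 = 0.49

0.49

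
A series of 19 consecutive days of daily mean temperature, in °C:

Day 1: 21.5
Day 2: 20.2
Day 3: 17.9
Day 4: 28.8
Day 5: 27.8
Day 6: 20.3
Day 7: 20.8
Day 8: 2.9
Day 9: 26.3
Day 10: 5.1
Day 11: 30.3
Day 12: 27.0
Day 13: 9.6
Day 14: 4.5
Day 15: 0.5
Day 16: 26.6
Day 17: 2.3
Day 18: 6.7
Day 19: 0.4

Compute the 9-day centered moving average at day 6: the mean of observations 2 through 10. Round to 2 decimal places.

18.90

Sum of periods 2–10: 20.2 + 17.9 + 28.8 + 27.8 + 20.3 + 20.8 + 2.9 + 26.3 + 5.1 = 170.1
Divide by 9: 170.1 / 9 = 18.90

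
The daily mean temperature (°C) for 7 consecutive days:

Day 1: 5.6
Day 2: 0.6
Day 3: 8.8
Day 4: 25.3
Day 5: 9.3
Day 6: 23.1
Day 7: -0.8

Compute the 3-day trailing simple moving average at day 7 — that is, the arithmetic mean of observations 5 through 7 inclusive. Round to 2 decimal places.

Sum of periods 5–7: 9.3 + 23.1 + (-0.8) = 31.6
Divide by 3: 31.6 / 3 = 10.53

10.53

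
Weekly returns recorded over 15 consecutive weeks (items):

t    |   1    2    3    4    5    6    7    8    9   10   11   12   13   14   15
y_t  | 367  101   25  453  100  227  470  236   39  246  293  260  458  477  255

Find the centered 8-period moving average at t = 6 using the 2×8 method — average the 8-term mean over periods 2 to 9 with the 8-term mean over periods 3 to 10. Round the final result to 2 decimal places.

215.44

Sum over 2–9: 101 + 25 + 453 + 100 + 227 + 470 + 236 + 39 = 1651
Sum over 3–10: 25 + 453 + 100 + 227 + 470 + 236 + 39 + 246 = 1796
CMA at t=6 = (1651 + 1796) / (2·8) = 3447 / 16 = 215.44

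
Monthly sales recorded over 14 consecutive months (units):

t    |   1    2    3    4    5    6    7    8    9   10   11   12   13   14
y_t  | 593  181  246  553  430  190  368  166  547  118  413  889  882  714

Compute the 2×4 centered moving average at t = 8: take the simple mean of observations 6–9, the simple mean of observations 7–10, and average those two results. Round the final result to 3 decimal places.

308.750

Sum over 6–9: 190 + 368 + 166 + 547 = 1271
Sum over 7–10: 368 + 166 + 547 + 118 = 1199
CMA at t=8 = (1271 + 1199) / (2·4) = 2470 / 8 = 308.750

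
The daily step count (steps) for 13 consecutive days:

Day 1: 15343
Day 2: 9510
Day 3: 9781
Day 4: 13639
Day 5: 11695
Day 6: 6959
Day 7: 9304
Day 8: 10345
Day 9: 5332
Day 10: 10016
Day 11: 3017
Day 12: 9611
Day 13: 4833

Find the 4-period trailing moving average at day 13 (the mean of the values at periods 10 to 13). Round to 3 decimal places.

6869.250

Sum of periods 10–13: 10016 + 3017 + 9611 + 4833 = 27477
Divide by 4: 27477 / 4 = 6869.250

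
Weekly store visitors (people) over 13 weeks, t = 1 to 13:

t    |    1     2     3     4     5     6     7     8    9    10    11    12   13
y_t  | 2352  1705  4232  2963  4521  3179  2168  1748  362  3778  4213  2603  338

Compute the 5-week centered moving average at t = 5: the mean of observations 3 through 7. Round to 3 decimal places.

3412.600

Sum of periods 3–7: 4232 + 2963 + 4521 + 3179 + 2168 = 17063
Divide by 5: 17063 / 5 = 3412.600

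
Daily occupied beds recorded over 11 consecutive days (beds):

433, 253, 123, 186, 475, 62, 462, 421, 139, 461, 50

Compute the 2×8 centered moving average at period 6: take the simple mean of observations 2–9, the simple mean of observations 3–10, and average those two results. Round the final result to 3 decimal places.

278.125

Sum over 2–9: 253 + 123 + 186 + 475 + 62 + 462 + 421 + 139 = 2121
Sum over 3–10: 123 + 186 + 475 + 62 + 462 + 421 + 139 + 461 = 2329
CMA at t=6 = (2121 + 2329) / (2·8) = 4450 / 16 = 278.125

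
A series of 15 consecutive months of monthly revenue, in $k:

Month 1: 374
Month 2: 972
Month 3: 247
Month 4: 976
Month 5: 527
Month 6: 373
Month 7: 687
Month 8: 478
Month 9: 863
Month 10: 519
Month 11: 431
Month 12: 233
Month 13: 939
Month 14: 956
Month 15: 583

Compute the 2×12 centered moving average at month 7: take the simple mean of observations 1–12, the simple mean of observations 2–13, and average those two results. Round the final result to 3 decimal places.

580.208

Sum over 1–12: 374 + 972 + 247 + 976 + 527 + 373 + 687 + 478 + 863 + 519 + 431 + 233 = 6680
Sum over 2–13: 972 + 247 + 976 + 527 + 373 + 687 + 478 + 863 + 519 + 431 + 233 + 939 = 7245
CMA at t=7 = (6680 + 7245) / (2·12) = 13925 / 24 = 580.208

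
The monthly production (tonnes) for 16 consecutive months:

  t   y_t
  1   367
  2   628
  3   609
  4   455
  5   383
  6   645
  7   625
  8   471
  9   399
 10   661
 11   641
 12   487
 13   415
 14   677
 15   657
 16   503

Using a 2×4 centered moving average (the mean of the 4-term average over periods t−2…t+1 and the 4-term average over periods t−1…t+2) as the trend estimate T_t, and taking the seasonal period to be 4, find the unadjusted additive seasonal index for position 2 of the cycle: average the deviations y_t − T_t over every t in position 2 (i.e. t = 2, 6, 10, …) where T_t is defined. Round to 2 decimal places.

Season position 2 occurs at t = 6, 10, 14 (where T_t is defined).
t=6: T_6 = 529.0000; y_6 − T_6 = 645 − 529.0000 = 116.0000
t=10: T_10 = 545.0000; y_10 − T_10 = 661 − 545.0000 = 116.0000
t=14: T_14 = 561.0000; y_14 − T_14 = 677 − 561.0000 = 116.0000
Mean deviation: (116.0000 + 116.0000 + 116.0000) / 3 = 116.00

116.00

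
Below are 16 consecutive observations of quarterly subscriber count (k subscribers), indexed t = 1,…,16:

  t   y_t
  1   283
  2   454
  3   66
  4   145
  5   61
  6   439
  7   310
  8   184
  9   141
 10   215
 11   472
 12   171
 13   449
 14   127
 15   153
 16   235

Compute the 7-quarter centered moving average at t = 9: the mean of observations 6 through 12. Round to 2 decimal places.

276.00

Sum of periods 6–12: 439 + 310 + 184 + 141 + 215 + 472 + 171 = 1932
Divide by 7: 1932 / 7 = 276.00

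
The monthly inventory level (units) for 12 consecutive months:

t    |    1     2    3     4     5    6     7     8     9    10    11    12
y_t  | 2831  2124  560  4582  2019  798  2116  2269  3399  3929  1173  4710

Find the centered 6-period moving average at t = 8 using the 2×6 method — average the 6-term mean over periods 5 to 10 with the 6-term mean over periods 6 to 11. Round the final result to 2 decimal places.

Sum over 5–10: 2019 + 798 + 2116 + 2269 + 3399 + 3929 = 14530
Sum over 6–11: 798 + 2116 + 2269 + 3399 + 3929 + 1173 = 13684
CMA at t=8 = (14530 + 13684) / (2·6) = 28214 / 12 = 2351.17

2351.17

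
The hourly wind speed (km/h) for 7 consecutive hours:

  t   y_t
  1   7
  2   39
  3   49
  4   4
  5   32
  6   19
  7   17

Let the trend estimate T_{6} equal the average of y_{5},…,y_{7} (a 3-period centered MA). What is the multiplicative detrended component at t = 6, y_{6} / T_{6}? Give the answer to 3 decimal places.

Trend T_6 = (32 + 19 + 17) / 3 = 68/3 = 22.66667
Ratio to trend: 19 / 22.66667 = 0.838

0.838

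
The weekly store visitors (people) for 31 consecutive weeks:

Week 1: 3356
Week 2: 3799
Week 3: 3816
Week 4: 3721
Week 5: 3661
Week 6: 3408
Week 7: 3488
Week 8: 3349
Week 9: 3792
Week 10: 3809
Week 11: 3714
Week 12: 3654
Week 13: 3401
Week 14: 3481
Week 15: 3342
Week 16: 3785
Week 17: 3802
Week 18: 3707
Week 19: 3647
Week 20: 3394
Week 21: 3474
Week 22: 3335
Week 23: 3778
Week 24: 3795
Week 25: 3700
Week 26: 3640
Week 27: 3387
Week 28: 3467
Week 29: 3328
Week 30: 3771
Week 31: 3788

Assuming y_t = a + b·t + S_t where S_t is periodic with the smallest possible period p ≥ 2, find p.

7

First differences y_{t+1} − y_t: 443, 17, -95, -60, -253, 80, -139, 443, 17, -95, -60, -253, 80, -139, 443, 17, …
The difference pattern repeats every 7 terms and not for any smaller step, so p = 7.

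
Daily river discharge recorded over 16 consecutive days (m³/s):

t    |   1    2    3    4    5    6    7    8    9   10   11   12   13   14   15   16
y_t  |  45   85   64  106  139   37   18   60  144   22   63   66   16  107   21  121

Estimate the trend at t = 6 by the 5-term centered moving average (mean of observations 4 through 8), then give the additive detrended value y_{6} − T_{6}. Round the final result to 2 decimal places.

Trend T_6 = (106 + 139 + 37 + 18 + 60) / 5 = 360/5 = 72.0000
Detrended value: 37 − 72.0000 = -35.00

-35.00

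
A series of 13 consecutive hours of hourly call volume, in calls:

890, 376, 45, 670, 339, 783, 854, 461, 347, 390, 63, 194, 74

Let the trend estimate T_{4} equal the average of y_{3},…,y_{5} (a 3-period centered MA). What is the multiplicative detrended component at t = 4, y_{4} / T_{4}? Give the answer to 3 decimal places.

Trend T_4 = (45 + 670 + 339) / 3 = 1054/3 = 351.33333
Ratio to trend: 670 / 351.33333 = 1.907

1.907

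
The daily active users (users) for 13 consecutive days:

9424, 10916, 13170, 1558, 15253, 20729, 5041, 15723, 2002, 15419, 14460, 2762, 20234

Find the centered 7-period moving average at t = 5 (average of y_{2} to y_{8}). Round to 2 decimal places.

11770.00

Sum of periods 2–8: 10916 + 13170 + 1558 + 15253 + 20729 + 5041 + 15723 = 82390
Divide by 7: 82390 / 7 = 11770.00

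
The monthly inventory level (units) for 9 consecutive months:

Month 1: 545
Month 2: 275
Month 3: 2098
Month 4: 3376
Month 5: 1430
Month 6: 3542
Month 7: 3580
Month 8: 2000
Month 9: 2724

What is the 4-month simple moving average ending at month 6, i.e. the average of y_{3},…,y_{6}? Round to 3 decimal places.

2611.500

Sum of periods 3–6: 2098 + 3376 + 1430 + 3542 = 10446
Divide by 4: 10446 / 4 = 2611.500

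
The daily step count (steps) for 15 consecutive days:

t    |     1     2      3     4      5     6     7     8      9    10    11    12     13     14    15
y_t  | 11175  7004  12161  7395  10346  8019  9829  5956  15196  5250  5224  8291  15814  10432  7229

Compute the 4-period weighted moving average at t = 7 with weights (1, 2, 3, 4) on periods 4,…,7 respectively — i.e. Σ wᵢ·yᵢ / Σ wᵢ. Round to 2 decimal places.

Weighted sum: 1·7395 + 2·10346 + 3·8019 + 4·9829 = 7395 + 20692 + 24057 + 39316 = 91460
Weight total: 1 + 2 + 3 + 4 = 10
WMA = 91460 / 10 = 9146.00

9146.00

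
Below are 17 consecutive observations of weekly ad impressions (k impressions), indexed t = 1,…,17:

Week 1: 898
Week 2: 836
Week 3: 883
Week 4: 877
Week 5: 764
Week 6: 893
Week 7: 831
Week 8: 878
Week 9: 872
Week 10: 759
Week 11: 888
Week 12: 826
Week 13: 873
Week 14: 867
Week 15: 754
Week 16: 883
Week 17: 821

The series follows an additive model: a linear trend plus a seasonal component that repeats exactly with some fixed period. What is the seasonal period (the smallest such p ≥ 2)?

5

First differences y_{t+1} − y_t: -62, 47, -6, -113, 129, -62, 47, -6, -113, 129, -62, 47, …
The difference pattern repeats every 5 terms and not for any smaller step, so p = 5.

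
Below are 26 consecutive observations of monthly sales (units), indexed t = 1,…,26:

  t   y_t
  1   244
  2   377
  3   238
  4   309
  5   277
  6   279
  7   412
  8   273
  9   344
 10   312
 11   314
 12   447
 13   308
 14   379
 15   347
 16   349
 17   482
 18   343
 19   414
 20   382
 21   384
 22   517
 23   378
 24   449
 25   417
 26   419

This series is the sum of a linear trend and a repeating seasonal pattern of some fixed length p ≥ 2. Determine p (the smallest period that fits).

First differences y_{t+1} − y_t: 133, -139, 71, -32, 2, 133, -139, 71, -32, 2, 133, -139, …
The difference pattern repeats every 5 terms and not for any smaller step, so p = 5.

5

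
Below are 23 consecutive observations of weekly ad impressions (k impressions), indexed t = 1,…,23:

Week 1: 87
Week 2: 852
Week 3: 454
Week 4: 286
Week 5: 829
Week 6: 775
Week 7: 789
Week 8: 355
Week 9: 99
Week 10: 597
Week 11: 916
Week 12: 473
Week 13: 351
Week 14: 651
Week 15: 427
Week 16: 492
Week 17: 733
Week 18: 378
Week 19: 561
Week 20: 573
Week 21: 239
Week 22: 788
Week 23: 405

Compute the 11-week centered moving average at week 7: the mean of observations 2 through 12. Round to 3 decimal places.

584.091

Sum of periods 2–12: 852 + 454 + 286 + 829 + 775 + 789 + 355 + 99 + 597 + 916 + 473 = 6425
Divide by 11: 6425 / 11 = 584.091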